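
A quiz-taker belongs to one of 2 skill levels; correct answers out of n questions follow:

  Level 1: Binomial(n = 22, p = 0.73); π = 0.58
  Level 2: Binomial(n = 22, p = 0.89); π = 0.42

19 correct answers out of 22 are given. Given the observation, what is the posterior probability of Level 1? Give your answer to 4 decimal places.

0.3211

By Bayes' theorem, P(k | x) = w_k f_k(x) / Σ_j w_j f_j(x).
Binomial probabilities:
  p_1 = 0.0766913
  p_2 = 0.223928
Multiply by the mixture weights:
  w_1·p_1 = 0.58 × 0.0766913 = 0.044481
  w_2·p_2 = 0.42 × 0.223928 = 0.0940499
Normaliser: 0.044481 + 0.0940499 = 0.138531
Responsibility of Level 1: 0.044481 / 0.138531 ≈ 0.3211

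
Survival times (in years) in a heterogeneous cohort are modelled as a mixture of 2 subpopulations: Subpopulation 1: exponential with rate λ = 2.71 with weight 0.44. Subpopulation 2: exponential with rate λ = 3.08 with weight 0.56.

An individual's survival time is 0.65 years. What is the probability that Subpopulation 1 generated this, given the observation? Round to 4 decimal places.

P(component k | x) = π_k·f_k(x) / marginal(x), where marginal(x) = Σ_j π_j·f_j(x).
Exponential densities:
  p_1 = 2.71·e^(−2.71·0.65) = 2.71·e^(−1.7615) = 0.465543
  p_2 = 3.08·e^(−3.08·0.65) = 3.08·e^(−2.0020) = 0.416
Prior × likelihood for each component:
  π_1·p_1 = 0.44 × 0.465543 = 0.204839
  π_2·p_2 = 0.56 × 0.416 = 0.23296
Normaliser: 0.204839 + 0.23296 = 0.437799
So the posterior for Subpopulation 1 is 0.204839 / 0.437799 ≈ 0.4679.

0.4679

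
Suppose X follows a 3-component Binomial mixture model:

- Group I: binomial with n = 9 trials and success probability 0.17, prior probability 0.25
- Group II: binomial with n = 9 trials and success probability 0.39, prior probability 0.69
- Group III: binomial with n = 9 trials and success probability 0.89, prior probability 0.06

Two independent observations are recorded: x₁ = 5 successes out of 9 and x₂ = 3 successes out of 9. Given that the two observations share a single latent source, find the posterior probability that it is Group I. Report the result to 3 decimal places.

The responsibility of component k is w_k f_k(x) divided by Σ_j w_j f_j(x).
Since both observations come from the same component, the likelihood for component k is f_k(x₁)·f_k(x₂).
  p_I = [0.00849039] × [0.134926] = 0.00114557
  p_II = [0.157403] × [0.256716] = 0.0404078
  p_III = [0.0103013] × [0.000104907] = 1.08068e-06
Prior × likelihood for each component:
  w_I·p_I = 0.25 × 0.00114557 = 0.000286393
  w_II·p_II = 0.69 × 0.0404078 = 0.0278814
  w_III·p_III = 0.06 × 1.08068e-06 = 6.48407e-08
Sum: 0.000286393 + 0.0278814 + 6.48407e-08 = 0.0281678
So the posterior for Group I is 0.000286393 / 0.0281678 ≈ 0.010.

0.010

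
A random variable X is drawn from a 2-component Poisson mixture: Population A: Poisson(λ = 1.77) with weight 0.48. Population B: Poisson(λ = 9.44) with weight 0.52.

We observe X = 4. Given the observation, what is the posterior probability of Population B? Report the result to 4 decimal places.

0.2903

P(component k | x) = w_k·f_k(x) / marginal(x), where marginal(x) = Σ_j w_j·f_j(x).
Poisson probabilities:
  f_A = 0.0696595
  f_B = 0.0262989
Weight by the priors:
  w_A·f_A = 0.48 × 0.0696595 = 0.0334366
  w_B·f_B = 0.52 × 0.0262989 = 0.0136754
Evidence: 0.0334366 + 0.0136754 = 0.047112
P(Population B | the observation) ≈ 0.2903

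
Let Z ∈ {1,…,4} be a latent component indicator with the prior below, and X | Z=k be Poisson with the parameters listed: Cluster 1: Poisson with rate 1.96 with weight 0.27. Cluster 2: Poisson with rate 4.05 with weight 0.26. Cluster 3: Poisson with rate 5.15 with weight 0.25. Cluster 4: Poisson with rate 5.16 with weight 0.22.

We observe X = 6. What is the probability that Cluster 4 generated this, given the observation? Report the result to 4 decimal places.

By Bayes' theorem, P(k | x) = π_k f_k(x) / Σ_j π_j f_j(x).
Evaluate each component's likelihood at the observed value:
  f_1 = 0.0110914
  f_2 = 0.106784
  f_3 = 0.150278
  f_4 = 0.150524
Multiply by the mixture weights:
  π_1·f_1 = 0.27 × 0.0110914 = 0.00299468
  π_2·f_2 = 0.26 × 0.106784 = 0.0277638
  π_3·f_3 = 0.25 × 0.150278 = 0.0375694
  π_4·f_4 = 0.22 × 0.150524 = 0.0331153
Marginal: 0.00299468 + 0.0277638 + 0.0375694 + 0.0331153 = 0.101443
Responsibility of Cluster 4: 0.0331153 / 0.101443 ≈ 0.3264

0.3264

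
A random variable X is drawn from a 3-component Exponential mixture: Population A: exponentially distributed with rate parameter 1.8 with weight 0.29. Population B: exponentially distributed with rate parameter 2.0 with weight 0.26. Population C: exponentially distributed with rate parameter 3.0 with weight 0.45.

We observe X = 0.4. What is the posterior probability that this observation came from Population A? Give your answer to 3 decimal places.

0.284

Apply Bayes' rule: the posterior for each component is proportional to its prior times its likelihood at x.
Evaluate each component's likelihood at the observed value:
  L_A = 0.876154
  L_B = 0.898658
  L_C = 0.903583
Prior × likelihood for each component:
  π_A·L_A = 0.29 × 0.876154 = 0.254085
  π_B·L_B = 0.26 × 0.898658 = 0.233651
  π_C·L_C = 0.45 × 0.903583 = 0.406612
Evidence: 0.254085 + 0.233651 + 0.406612 = 0.894348
P(Population A | x) ≈ 0.284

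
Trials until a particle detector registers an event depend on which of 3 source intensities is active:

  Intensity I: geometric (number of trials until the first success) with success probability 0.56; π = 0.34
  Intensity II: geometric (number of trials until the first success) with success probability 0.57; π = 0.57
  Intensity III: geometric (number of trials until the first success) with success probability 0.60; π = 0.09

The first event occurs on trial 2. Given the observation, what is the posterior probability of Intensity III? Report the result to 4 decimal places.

By Bayes' theorem, P(k | x) = π_k f_k(x) / Σ_j π_j f_j(x).
Component likelihoods at x = 2:
  L_I = 0.56·(1−0.56)^1 = 0.56·0.44 = 0.2464
  L_II = 0.57·(1−0.57)^1 = 0.57·0.43 = 0.2451
  L_III = 0.60·(1−0.60)^1 = 0.60·0.4 = 0.24
Multiply by the mixture weights:
  π_I·L_I = 0.34 × 0.2464 = 0.083776
  π_II·L_II = 0.57 × 0.2451 = 0.139707
  π_III·L_III = 0.09 × 0.24 = 0.0216
Evidence: 0.083776 + 0.139707 + 0.0216 = 0.245083
P(Intensity III | the observation) = 0.0216 / 0.245083 ≈ 0.0881

0.0881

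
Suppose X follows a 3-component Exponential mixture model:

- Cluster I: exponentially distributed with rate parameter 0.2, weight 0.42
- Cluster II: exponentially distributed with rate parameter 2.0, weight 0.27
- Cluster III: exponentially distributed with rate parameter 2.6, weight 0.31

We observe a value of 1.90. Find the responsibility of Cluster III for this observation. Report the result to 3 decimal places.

0.077

Apply Bayes' rule: the posterior for each component is proportional to its prior times its likelihood at x.
Component likelihoods at x = 1.90:
  L_I = 0.2·e^(−0.2·1.90) = 0.2·e^(−0.3800) = 0.136772
  L_II = 2.0·e^(−2.0·1.90) = 2.0·e^(−3.8000) = 0.0447415
  L_III = 2.6·e^(−2.6·1.90) = 2.6·e^(−4.9400) = 0.018602
Weight by the priors:
  π_I·L_I = 0.42 × 0.136772 = 0.0574444
  π_II·L_II = 0.27 × 0.0447415 = 0.0120802
  π_III·L_III = 0.31 × 0.018602 = 0.00576661
Sum: 0.0574444 + 0.0120802 + 0.00576661 = 0.0752912
Responsibility of Cluster III: 0.00576661 / 0.0752912 ≈ 0.077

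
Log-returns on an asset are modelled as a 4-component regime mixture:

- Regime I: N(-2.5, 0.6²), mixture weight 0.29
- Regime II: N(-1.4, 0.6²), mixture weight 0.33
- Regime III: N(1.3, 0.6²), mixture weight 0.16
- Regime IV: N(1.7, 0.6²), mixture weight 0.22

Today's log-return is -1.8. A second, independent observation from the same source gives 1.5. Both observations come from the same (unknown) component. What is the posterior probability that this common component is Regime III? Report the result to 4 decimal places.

0.0973

Apply Bayes' rule: the posterior for each component is proportional to its prior times its likelihood at x.
Since both observations come from the same component, the likelihood for component k is f_k(x₁)·f_k(x₂).
  p_I = [(1/(0.6·√(2π)))·exp(−(-1.8−-2.5)²/(2·0.6²)) = 0.664904·exp(-0.68056) = 0.336664] × [1.48515e-10] = 4.99997e-11
  p_II = [(1/(0.6·√(2π)))·exp(−(-1.8−-1.4)²/(2·0.6²)) = 0.664904·exp(-0.22222) = 0.532413] × [5.62287e-06] = 2.99369e-06
  p_III = [(1/(0.6·√(2π)))·exp(−(-1.8−1.3)²/(2·0.6²)) = 0.664904·exp(-13.34722) = 1.06202e-06] × [0.628972] = 6.67983e-07
  p_IV = [(1/(0.6·√(2π)))·exp(−(-1.8−1.7)²/(2·0.6²)) = 0.664904·exp(-17.01389) = 2.71469e-08] × [0.628972] = 1.70747e-08
Weight by the priors:
  P(Z=I)·p_I = 0.29 × 4.99997e-11 = 1.44999e-11
  P(Z=II)·p_II = 0.33 × 2.99369e-06 = 9.87918e-07
  P(Z=III)·p_III = 0.16 × 6.67983e-07 = 1.06877e-07
  P(Z=IV)·p_IV = 0.22 × 1.70747e-08 = 3.75643e-09
Normaliser: 1.44999e-11 + 9.87918e-07 + 1.06877e-07 + 3.75643e-09 = 1.09857e-06
P(Regime III | x₁,x₂) ≈ 0.0973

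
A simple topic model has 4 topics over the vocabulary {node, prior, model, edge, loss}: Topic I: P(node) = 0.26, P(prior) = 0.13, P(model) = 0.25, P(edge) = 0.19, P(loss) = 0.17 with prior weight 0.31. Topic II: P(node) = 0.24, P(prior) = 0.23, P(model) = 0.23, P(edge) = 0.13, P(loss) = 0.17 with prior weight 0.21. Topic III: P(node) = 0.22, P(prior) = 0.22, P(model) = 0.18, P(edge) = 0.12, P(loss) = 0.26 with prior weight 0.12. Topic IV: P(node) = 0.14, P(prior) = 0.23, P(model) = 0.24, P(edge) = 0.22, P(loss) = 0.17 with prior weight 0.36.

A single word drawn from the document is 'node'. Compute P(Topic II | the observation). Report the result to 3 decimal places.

Apply Bayes' rule: the posterior for each component is proportional to its prior times its likelihood at x.
Component likelihoods at x = 'node':
  f_I = P(node | comp) = 0.26
  f_II = P(node | comp) = 0.24
  f_III = P(node | comp) = 0.22
  f_IV = P(node | comp) = 0.14
Unnormalised posteriors:
  π_I·f_I = 0.31 × 0.26 = 0.0806
  π_II·f_II = 0.21 × 0.24 = 0.0504
  π_III·f_III = 0.12 × 0.22 = 0.0264
  π_IV·f_IV = 0.36 × 0.14 = 0.0504
Normaliser: 0.0806 + 0.0504 + 0.0264 + 0.0504 = 0.2078
Responsibility of Topic II: 0.0504 / 0.2078 ≈ 0.243

0.243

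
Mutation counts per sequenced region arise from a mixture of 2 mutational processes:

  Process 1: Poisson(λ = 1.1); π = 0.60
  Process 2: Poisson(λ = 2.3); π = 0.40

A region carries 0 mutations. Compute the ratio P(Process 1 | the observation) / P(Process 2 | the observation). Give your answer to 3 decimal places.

4.980

The posterior odds equal the prior odds times the likelihood ratio: (P(Z=i)/P(Z=j))·(f_i(x)/f_j(x)).
Component likelihoods at x = 0 mutations:
  L_1 = 0.332871
  L_2 = 0.100259
0.199723 / 0.0401035 ≈ 4.980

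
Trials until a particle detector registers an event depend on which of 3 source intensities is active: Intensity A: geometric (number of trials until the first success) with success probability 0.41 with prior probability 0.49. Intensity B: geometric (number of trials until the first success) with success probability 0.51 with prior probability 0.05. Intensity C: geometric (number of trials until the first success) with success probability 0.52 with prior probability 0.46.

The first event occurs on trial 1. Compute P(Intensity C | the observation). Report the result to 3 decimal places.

Posterior ∝ prior × likelihood, so P(k | x) ∝ w_k f_k(x); normalise over all components.
Component likelihoods at x = 1:
  L_A = 0.41
  L_B = 0.51
  L_C = 0.52
Prior × likelihood for each component:
  w_A·L_A = 0.49 × 0.41 = 0.2009
  w_B·L_B = 0.05 × 0.51 = 0.0255
  w_C·L_C = 0.46 × 0.52 = 0.2392
Marginal: 0.2009 + 0.0255 + 0.2392 = 0.4656
So the posterior for Intensity C is 0.2392 / 0.4656 ≈ 0.514.

0.514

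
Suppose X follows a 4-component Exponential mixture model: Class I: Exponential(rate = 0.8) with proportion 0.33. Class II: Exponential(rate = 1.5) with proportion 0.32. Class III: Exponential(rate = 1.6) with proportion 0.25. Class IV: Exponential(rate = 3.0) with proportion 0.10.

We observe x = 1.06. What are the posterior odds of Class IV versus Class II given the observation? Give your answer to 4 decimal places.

0.1275

The posterior odds equal the prior odds times the likelihood ratio: (π_i/π_j)·(f_i(x)/f_j(x)).
Exponential densities:
  f_I = 0.342616
  f_II = 0.305888
  f_III = 0.293465
  f_IV = 0.124757
0.0124757 / 0.0978843 ≈ 0.1275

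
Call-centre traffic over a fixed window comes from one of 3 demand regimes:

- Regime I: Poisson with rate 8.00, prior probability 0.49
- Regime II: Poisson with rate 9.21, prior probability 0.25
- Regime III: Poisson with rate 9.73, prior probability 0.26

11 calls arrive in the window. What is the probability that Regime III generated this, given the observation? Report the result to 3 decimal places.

By Bayes' theorem, P(k | x) = w_k f_k(x) / Σ_j w_j f_j(x).
Component likelihoods at x = 11 calls:
  p_I = e^(−8.00)·8.00^11/11! = 0.0721902
  p_II = e^(−9.21)·9.21^11/11! = 0.101356
  p_III = e^(−9.73)·9.73^11/11! = 0.110255
Weight by the priors:
  w_I·p_I = 0.49 × 0.0721902 = 0.0353732
  w_II·p_II = 0.25 × 0.101356 = 0.0253389
  w_III·p_III = 0.26 × 0.110255 = 0.0286664
Evidence: 0.0353732 + 0.0253389 + 0.0286664 = 0.0893785
P(Regime III | the observation) ≈ 0.321

0.321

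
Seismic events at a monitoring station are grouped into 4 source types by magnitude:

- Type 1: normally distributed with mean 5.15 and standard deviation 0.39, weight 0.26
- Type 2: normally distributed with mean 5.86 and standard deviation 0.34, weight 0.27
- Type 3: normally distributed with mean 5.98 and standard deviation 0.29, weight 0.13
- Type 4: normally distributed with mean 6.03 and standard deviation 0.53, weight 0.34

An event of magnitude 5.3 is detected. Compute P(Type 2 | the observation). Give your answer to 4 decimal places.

0.1858

P(component k | x) = π_k·f_k(x) / marginal(x), where marginal(x) = Σ_j π_j·f_j(x).
Component likelihoods at x = 5.3:
  p_1 = (1/(0.39·√(2π)))·exp(−(5.3−5.15)²/(2·0.39²)) = 1.022929·exp(-0.07396) = 0.949999
  p_2 = (1/(0.34·√(2π)))·exp(−(5.3−5.86)²/(2·0.34²)) = 1.173360·exp(-1.35640) = 0.302241
  p_3 = (1/(0.29·√(2π)))·exp(−(5.3−5.98)²/(2·0.29²)) = 1.375663·exp(-2.74911) = 0.0880217
  p_4 = (1/(0.53·√(2π)))·exp(−(5.3−6.03)²/(2·0.53²)) = 0.752721·exp(-0.94856) = 0.291528
Weight by the priors:
  π_1·p_1 = 0.26 × 0.949999 = 0.247
  π_2·p_2 = 0.27 × 0.302241 = 0.0816051
  π_3·p_3 = 0.13 × 0.0880217 = 0.0114428
  π_4·p_4 = 0.34 × 0.291528 = 0.0991196
Denominator: 0.247 + 0.0816051 + 0.0114428 + 0.0991196 = 0.439167
Responsibility of Type 2: 0.0816051 / 0.439167 ≈ 0.1858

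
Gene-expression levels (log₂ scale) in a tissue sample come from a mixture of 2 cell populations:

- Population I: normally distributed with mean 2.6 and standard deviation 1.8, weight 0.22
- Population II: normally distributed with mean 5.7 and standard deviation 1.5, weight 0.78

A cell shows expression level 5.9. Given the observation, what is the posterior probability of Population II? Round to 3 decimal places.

0.958

The responsibility of component k is π_k f_k(x) divided by Σ_j π_j f_j(x).
Normal densities:
  p_I = 0.041284
  p_II = 0.263608
Prior × likelihood for each component:
  π_I·p_I = 0.22 × 0.041284 = 0.00908248
  π_II·p_II = 0.78 × 0.263608 = 0.205614
Marginal: 0.00908248 + 0.205614 = 0.214697
So the posterior for Population II is 0.205614 / 0.214697 ≈ 0.958.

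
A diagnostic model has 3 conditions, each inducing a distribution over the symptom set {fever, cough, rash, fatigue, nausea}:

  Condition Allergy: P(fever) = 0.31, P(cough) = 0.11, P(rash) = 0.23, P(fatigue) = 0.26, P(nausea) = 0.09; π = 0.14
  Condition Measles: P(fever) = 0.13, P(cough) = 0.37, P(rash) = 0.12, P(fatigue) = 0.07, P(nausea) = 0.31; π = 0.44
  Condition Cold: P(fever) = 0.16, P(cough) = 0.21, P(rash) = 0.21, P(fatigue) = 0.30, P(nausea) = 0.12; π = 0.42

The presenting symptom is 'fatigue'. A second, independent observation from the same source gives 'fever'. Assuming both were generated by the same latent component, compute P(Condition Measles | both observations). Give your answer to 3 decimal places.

The responsibility of component k is π_k f_k(x) divided by Σ_j π_j f_j(x).
Since both observations come from the same component, the likelihood for component k is f_k(x₁)·f_k(x₂).
  L_Allergy = [P(fatigue | comp) = 0.26] × [0.31] = 0.0806
  L_Measles = [P(fatigue | comp) = 0.07] × [0.13] = 0.0091
  L_Cold = [P(fatigue | comp) = 0.30] × [0.16] = 0.048
Prior × likelihood for each component:
  π_Allergy·L_Allergy = 0.14 × 0.0806 = 0.011284
  π_Measles·L_Measles = 0.44 × 0.0091 = 0.004004
  π_Cold·L_Cold = 0.42 × 0.048 = 0.02016
Normaliser: 0.011284 + 0.004004 + 0.02016 = 0.035448
Responsibility of Condition Measles: 0.004004 / 0.035448 ≈ 0.113

0.113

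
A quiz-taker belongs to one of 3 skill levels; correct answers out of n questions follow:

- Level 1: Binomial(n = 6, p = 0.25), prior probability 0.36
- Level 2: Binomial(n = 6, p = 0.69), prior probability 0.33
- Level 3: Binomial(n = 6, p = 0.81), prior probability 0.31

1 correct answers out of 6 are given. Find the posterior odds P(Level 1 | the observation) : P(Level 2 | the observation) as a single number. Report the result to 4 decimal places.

The posterior odds equal the prior odds times the likelihood ratio: (P(Z=i)/P(Z=j))·(f_i(x)/f_j(x)).
Binomial probabilities:
  f_1 = 0.355957
  f_2 = 0.0118525
  f_3 = 0.00120338
Odds = (0.36/0.33) × (0.355957/0.0118525) = 1.09091 × 30.0323 ≈ 32.7625

32.7625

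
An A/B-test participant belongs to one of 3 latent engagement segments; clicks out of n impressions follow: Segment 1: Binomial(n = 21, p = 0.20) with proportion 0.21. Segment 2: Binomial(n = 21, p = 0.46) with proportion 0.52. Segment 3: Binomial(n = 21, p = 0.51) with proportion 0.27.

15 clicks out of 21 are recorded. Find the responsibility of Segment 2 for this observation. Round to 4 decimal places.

By Bayes' theorem, P(k | x) = w_k f_k(x) / Σ_j w_j f_j(x).
Evaluate each component's likelihood at the observed value:
  p_1 = C(21,15)·0.20^15·0.80^6 = 54264·3.2768e-11·0.262144 = 4.66124e-07
  p_2 = C(21,15)·0.46^15·0.54^6 = 54264·8.7371e-06·0.0247949 = 0.0117555
  p_3 = C(21,15)·0.51^15·0.49^6 = 54264·4.10726e-05·0.0138413 = 0.030849
Unnormalised posteriors:
  w_1·p_1 = 0.21 × 4.66124e-07 = 9.78861e-08
  w_2·p_2 = 0.52 × 0.0117555 = 0.00611287
  w_3·p_3 = 0.27 × 0.030849 = 0.00832923
Normaliser: 9.78861e-08 + 0.00611287 + 0.00832923 = 0.0144422
P(Segment 2 | the observation) = 0.00611287 / 0.0144422 ≈ 0.4233

0.4233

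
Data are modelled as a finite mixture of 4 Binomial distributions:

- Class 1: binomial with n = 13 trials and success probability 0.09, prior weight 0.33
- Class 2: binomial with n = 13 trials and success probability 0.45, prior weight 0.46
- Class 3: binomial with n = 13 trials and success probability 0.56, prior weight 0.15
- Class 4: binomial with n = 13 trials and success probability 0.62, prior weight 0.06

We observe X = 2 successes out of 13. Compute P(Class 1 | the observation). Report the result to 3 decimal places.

0.874

Apply Bayes' rule: the posterior for each component is proportional to its prior times its likelihood at x.
Component likelihoods at x = 2 successes out of 13:
  L_1 = C(13,2)·0.09^2·0.91^11 = 78·0.0081·0.354369 = 0.22389
  L_2 = C(13,2)·0.45^2·0.55^11 = 78·0.2025·0.00139312 = 0.0220044
  L_3 = C(13,2)·0.56^2·0.44^11 = 78·0.3136·0.000119668 = 0.00292718
  L_4 = C(13,2)·0.62^2·0.38^11 = 78·0.3844·2.38572e-05 = 0.000715315
Prior × likelihood for each component:
  P(Z=1)·L_1 = 0.33 × 0.22389 = 0.0738837
  P(Z=2)·L_2 = 0.46 × 0.0220044 = 0.010122
  P(Z=3)·L_3 = 0.15 × 0.00292718 = 0.000439078
  P(Z=4)·L_4 = 0.06 × 0.000715315 = 4.29189e-05
Denominator: 0.0738837 + 0.010122 + 0.000439078 + 4.29189e-05 = 0.0844878
P(Class 1 | the observation) ≈ 0.874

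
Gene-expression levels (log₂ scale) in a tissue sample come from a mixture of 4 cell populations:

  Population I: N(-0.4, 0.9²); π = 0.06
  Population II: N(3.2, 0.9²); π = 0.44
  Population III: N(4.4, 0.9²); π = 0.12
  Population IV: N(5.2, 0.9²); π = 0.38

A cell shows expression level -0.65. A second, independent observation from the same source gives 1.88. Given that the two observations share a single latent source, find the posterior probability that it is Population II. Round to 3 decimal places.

0.007

By Bayes' theorem, P(k | x) = π_k f_k(x) / Σ_j π_j f_j(x).
Since both observations come from the same component, the likelihood for component k is f_k(x₁)·f_k(x₂).
  L_I = [(1/(0.9·√(2π)))·exp(−(-0.65−-0.4)²/(2·0.9²)) = 0.443269·exp(-0.03858) = 0.426493] × [0.0179087] = 0.00763796
  L_II = [(1/(0.9·√(2π)))·exp(−(-0.65−3.2)²/(2·0.9²)) = 0.443269·exp(-9.14969) = 4.70985e-05] × [0.151203] = 7.12142e-06
  L_III = [(1/(0.9·√(2π)))·exp(−(-0.65−4.4)²/(2·0.9²)) = 0.443269·exp(-15.74228) = 6.45477e-08] × [0.00879495] = 5.67693e-10
  L_IV = [(1/(0.9·√(2π)))·exp(−(-0.65−5.2)²/(2·0.9²)) = 0.443269·exp(-21.12500) = 2.96617e-10] × [0.000491756] = 1.45863e-13
Weight by the priors:
  π_I·L_I = 0.06 × 0.00763796 = 0.000458277
  π_II·L_II = 0.44 × 7.12142e-06 = 3.13343e-06
  π_III·L_III = 0.12 × 5.67693e-10 = 6.81232e-11
  π_IV·L_IV = 0.38 × 1.45863e-13 = 5.5428e-14
Denominator: 0.000458277 + 3.13343e-06 + 6.81232e-11 + 5.5428e-14 = 0.000461411
Responsibility of Population II: 3.13343e-06 / 0.000461411 ≈ 0.007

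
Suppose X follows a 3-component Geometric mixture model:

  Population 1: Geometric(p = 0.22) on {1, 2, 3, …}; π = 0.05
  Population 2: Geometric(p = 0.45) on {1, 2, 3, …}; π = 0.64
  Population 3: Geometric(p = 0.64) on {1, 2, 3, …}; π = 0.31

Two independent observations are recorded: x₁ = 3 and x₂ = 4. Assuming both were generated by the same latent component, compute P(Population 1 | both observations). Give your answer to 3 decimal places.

The responsibility of component k is w_k f_k(x) divided by Σ_j w_j f_j(x).
Since both observations come from the same component, the likelihood for component k is f_k(x₁)·f_k(x₂).
  f_1 = [0.133848] × [0.104401] = 0.0139739
  f_2 = [0.136125] × [0.0748688] = 0.0101915
  f_3 = [0.082944] × [0.0298598] = 0.00247669
Multiply by the mixture weights:
  w_1·f_1 = 0.05 × 0.0139739 = 0.000698696
  w_2·f_2 = 0.64 × 0.0101915 = 0.00652257
  w_3·f_3 = 0.31 × 0.00247669 = 0.000767775
Normaliser: 0.000698696 + 0.00652257 + 0.000767775 = 0.00798904
Responsibility of Population 1: 0.000698696 / 0.00798904 ≈ 0.087

0.087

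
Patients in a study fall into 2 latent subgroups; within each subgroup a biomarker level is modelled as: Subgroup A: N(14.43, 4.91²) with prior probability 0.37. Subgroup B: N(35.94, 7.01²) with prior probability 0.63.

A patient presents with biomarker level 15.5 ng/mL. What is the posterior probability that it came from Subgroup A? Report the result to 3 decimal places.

By Bayes' theorem, P(k | x) = π_k f_k(x) / Σ_j π_j f_j(x).
Evaluate each component's likelihood at the observed value:
  f_A = 0.0793444
  f_B = 0.000810936
Prior × likelihood for each component:
  π_A·f_A = 0.37 × 0.0793444 = 0.0293574
  π_B·f_B = 0.63 × 0.000810936 = 0.00051089
Normaliser: 0.0293574 + 0.00051089 = 0.0298683
P(Subgroup A | data) = 0.0293574 / 0.0298683 ≈ 0.983

0.983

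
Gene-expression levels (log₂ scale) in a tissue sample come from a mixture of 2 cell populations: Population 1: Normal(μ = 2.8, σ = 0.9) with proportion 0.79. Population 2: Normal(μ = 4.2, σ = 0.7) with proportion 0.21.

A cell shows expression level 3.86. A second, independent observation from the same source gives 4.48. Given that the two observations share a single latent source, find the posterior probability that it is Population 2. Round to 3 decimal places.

0.805

The responsibility of component k is w_k f_k(x) divided by Σ_j w_j f_j(x).
Since both observations come from the same component, the likelihood for component k is f_k(x₁)·f_k(x₂).
  f_1 = [(1/(0.9·√(2π)))·exp(−(3.86−2.8)²/(2·0.9²)) = 0.443269·exp(-0.69358) = 0.221539] × [0.0776301] = 0.0171981
  f_2 = [(1/(0.7·√(2π)))·exp(−(3.86−4.2)²/(2·0.7²)) = 0.569918·exp(-0.11796) = 0.506504] × [0.5261] = 0.266472
Multiply by the mixture weights:
  w_1·f_1 = 0.79 × 0.0171981 = 0.0135865
  w_2·f_2 = 0.21 × 0.266472 = 0.0559591
Normaliser: 0.0135865 + 0.0559591 = 0.0695456
So the posterior for Population 2 is 0.0559591 / 0.0695456 ≈ 0.805.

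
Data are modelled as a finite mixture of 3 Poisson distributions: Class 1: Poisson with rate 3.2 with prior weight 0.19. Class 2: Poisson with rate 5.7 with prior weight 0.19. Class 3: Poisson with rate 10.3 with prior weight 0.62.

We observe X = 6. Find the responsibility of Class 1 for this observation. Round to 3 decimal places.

0.151

By Bayes' theorem, P(k | x) = w_k f_k(x) / Σ_j w_j f_j(x).
Evaluate each component's likelihood at the observed value:
  L_1 = 0.060789
  L_2 = 0.159382
  L_3 = 0.0557773
Prior × likelihood for each component:
  w_1·L_1 = 0.19 × 0.060789 = 0.0115499
  w_2·L_2 = 0.19 × 0.159382 = 0.0302825
  w_3·L_3 = 0.62 × 0.0557773 = 0.0345819
Denominator: 0.0115499 + 0.0302825 + 0.0345819 = 0.0764144
P(Class 1 | the observation) ≈ 0.151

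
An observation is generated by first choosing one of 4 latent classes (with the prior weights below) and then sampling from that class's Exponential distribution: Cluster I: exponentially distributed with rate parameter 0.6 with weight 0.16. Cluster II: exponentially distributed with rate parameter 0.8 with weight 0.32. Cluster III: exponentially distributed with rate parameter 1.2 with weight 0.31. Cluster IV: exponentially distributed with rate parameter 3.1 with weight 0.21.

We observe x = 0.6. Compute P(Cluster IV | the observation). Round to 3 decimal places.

By Bayes' theorem, P(k | x) = π_k f_k(x) / Σ_j π_j f_j(x).
Exponential densities:
  p_I = 0.6·e^(−0.6·0.6) = 0.6·e^(−0.3600) = 0.418606
  p_II = 0.8·e^(−0.8·0.6) = 0.8·e^(−0.4800) = 0.495027
  p_III = 1.2·e^(−1.2·0.6) = 1.2·e^(−0.7200) = 0.584103
  p_IV = 3.1·e^(−3.1·0.6) = 3.1·e^(−1.8600) = 0.482585
Weight by the priors:
  π_I·p_I = 0.16 × 0.418606 = 0.0669769
  π_II·p_II = 0.32 × 0.495027 = 0.158409
  π_III·p_III = 0.31 × 0.584103 = 0.181072
  π_IV·p_IV = 0.21 × 0.482585 = 0.101343
Sum: 0.0669769 + 0.158409 + 0.181072 + 0.101343 = 0.5078
Responsibility of Cluster IV: 0.101343 / 0.5078 ≈ 0.200

0.200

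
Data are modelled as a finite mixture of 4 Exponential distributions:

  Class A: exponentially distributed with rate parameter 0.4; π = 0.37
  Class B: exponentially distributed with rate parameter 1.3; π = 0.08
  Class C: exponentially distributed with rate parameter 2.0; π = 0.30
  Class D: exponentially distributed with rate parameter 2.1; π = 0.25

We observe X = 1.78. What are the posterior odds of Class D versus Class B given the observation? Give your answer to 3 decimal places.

The posterior odds equal the prior odds times the likelihood ratio: (π_i/π_j)·(f_i(x)/f_j(x)).
Component likelihoods at x = 1.78:
  f_A = 0.196265
  f_B = 0.128524
  f_C = 0.0568776
  f_D = 0.0499835
0.0124959 / 0.010282 ≈ 1.215

1.215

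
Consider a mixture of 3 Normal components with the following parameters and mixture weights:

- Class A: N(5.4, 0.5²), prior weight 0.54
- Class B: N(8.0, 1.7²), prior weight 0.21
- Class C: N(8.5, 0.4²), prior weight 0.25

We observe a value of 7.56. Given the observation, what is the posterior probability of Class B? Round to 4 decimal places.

0.7510

P(component k | x) = π_k·f_k(x) / marginal(x), where marginal(x) = Σ_j π_j·f_j(x).
Component likelihoods at x = 7.56:
  f_A = 7.07052e-05
  f_B = 0.226942
  f_C = 0.0630455
Prior × likelihood for each component:
  π_A·f_A = 0.54 × 7.07052e-05 = 3.81808e-05
  π_B·f_B = 0.21 × 0.226942 = 0.0476578
  π_C·f_C = 0.25 × 0.0630455 = 0.0157614
Denominator: 3.81808e-05 + 0.0476578 + 0.0157614 = 0.0634574
P(Class B | x) ≈ 0.7510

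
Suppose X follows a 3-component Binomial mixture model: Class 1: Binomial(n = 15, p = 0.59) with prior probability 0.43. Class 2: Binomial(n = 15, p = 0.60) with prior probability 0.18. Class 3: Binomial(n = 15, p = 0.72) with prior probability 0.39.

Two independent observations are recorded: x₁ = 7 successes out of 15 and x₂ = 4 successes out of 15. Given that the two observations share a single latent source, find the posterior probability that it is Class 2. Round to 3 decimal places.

0.239

Apply Bayes' rule: the posterior for each component is proportional to its prior times its likelihood at x.
Since both observations come from the same component, the likelihood for component k is f_k(x₁)·f_k(x₂).
  f_1 = [C(15,7)·0.59^7·0.41^8 = 6435·0.0248865·0.000798493 = 0.127874] × [0.00910255] = 0.00116398
  f_2 = [C(15,7)·0.60^7·0.40^8 = 6435·0.0279936·0.00065536 = 0.118056] × [0.00741989] = 0.000875961
  f_3 = [C(15,7)·0.72^7·0.28^8 = 6435·0.100306·3.77802e-05 = 0.024386] × [0.000304229] = 7.41893e-06
Prior × likelihood for each component:
  π_1·f_1 = 0.43 × 0.00116398 = 0.000500513
  π_2·f_2 = 0.18 × 0.000875961 = 0.000157673
  π_3·f_3 = 0.39 × 7.41893e-06 = 2.89338e-06
Marginal: 0.000500513 + 0.000157673 + 2.89338e-06 = 0.000661079
Responsibility of Class 2: 0.000157673 / 0.000661079 ≈ 0.239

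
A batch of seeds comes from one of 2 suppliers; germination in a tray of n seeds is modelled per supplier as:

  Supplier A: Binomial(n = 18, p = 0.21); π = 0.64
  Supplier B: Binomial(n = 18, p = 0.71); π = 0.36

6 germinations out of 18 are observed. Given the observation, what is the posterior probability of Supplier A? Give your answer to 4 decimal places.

Apply Bayes' rule: the posterior for each component is proportional to its prior times its likelihood at x.
Component likelihoods at x = 6 germinations out of 18:
  f_A = 0.0940833
  f_B = 0.000841391
Prior × likelihood for each component:
  π_A·f_A = 0.64 × 0.0940833 = 0.0602133
  π_B·f_B = 0.36 × 0.000841391 = 0.000302901
Marginal: 0.0602133 + 0.000302901 = 0.0605162
Responsibility of Supplier A: 0.0602133 / 0.0605162 ≈ 0.9950

0.9950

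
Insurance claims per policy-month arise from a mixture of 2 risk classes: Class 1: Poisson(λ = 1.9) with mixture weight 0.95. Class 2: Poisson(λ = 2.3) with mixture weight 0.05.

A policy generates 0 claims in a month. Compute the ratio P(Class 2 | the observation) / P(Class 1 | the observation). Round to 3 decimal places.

Since P(k|x) ∝ π_k f_k(x), the posterior odds are π_i f_i(x) / (π_j f_j(x)).
Poisson probabilities:
  f_1 = e^(−1.9)·1.9^0/0! = 0.149569
  f_2 = e^(−2.3)·2.3^0/0! = 0.100259
0.00501294 / 0.14209 ≈ 0.035

0.035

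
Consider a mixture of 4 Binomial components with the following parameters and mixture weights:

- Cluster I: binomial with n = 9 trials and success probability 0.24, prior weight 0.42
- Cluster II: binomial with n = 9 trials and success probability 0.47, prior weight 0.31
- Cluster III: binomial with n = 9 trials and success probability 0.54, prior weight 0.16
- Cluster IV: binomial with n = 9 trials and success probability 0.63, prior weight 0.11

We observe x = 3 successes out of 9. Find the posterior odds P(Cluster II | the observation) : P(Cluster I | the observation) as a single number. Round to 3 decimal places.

0.638

Since P(k|x) ∝ π_k f_k(x), the posterior odds are π_i f_i(x) / (π_j f_j(x)).
Component likelihoods at x = 3 successes out of 9:
  f_I = C(9,3)·0.24^3·0.76^6 = 84·0.013824·0.1927 = 0.223766
  f_II = C(9,3)·0.47^3·0.53^6 = 84·0.103823·0.0221644 = 0.193298
  f_III = C(9,3)·0.54^3·0.46^6 = 84·0.157464·0.0094743 = 0.125316
  f_IV = C(9,3)·0.63^3·0.37^6 = 84·0.250047·0.00256573 = 0.0538904
0.0599225 / 0.0939818 ≈ 0.638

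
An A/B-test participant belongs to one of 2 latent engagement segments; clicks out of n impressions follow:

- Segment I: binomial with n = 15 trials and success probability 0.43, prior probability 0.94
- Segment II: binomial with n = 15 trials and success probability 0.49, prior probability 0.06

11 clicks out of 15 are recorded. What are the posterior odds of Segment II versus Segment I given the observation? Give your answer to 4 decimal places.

Posterior odds = (π_i f_i(x)) / (π_j f_j(x)); the normalising sum cancels.
Component likelihoods at x = 11 clicks out of 15:
  L_I = C(15,11)·0.43^11·0.57^4 = 1365·9.29294e-05·0.10556 = 0.0133901
  L_II = C(15,11)·0.49^11·0.51^4 = 1365·0.000390982·0.067652 = 0.0361052
Odds = (0.06/0.94) × (0.0361052/0.0133901) = 0.0638298 × 2.69641 ≈ 0.1721

0.1721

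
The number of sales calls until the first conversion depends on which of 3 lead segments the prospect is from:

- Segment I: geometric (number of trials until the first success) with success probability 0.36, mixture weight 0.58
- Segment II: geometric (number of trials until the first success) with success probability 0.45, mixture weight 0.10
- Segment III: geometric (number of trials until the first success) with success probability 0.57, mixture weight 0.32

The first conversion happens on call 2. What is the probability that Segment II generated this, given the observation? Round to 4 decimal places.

P(component k | x) = P(Z=k)·f_k(x) / marginal(x), where marginal(x) = Σ_j P(Z=j)·f_j(x).
Component likelihoods at x = 2:
  f_I = 0.36·(1−0.36)^1 = 0.36·0.64 = 0.2304
  f_II = 0.45·(1−0.45)^1 = 0.45·0.55 = 0.2475
  f_III = 0.57·(1−0.57)^1 = 0.57·0.43 = 0.2451
Unnormalised posteriors:
  P(Z=I)·f_I = 0.58 × 0.2304 = 0.133632
  P(Z=II)·f_II = 0.10 × 0.2475 = 0.02475
  P(Z=III)·f_III = 0.32 × 0.2451 = 0.078432
Evidence: 0.133632 + 0.02475 + 0.078432 = 0.236814
P(Segment II | x) ≈ 0.1045

0.1045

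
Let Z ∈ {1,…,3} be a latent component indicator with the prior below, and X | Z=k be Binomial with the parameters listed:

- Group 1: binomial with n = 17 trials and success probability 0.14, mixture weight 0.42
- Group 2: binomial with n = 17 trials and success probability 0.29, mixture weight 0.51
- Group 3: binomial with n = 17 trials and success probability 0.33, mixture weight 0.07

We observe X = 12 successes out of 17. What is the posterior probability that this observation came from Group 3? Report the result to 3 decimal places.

By Bayes' theorem, P(k | x) = π_k f_k(x) / Σ_j π_j f_j(x).
Component likelihoods at x = 12 successes out of 17:
  f_1 = 1.65036e-07
  f_2 = 0.000395019
  f_3 = 0.00139345
Weight by the priors:
  π_1·f_1 = 0.42 × 1.65036e-07 = 6.93152e-08
  π_2·f_2 = 0.51 × 0.000395019 = 0.00020146
  π_3·f_3 = 0.07 × 0.00139345 = 9.75415e-05
Marginal: 6.93152e-08 + 0.00020146 + 9.75415e-05 = 0.000299071
P(Group 3 | x) = 9.75415e-05 / 0.000299071 ≈ 0.326

0.326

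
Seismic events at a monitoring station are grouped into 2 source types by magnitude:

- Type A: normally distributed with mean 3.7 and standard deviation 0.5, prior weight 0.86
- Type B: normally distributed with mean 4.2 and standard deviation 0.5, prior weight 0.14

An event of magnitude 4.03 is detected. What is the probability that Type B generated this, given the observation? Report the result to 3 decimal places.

0.160

Apply Bayes' rule: the posterior for each component is proportional to its prior times its likelihood at x.
Component likelihoods at x = 4.03:
  f_A = (1/(0.5·√(2π)))·exp(−(4.03−3.7)²/(2·0.5²)) = 0.797885·exp(-0.21780) = 0.641728
  f_B = (1/(0.5·√(2π)))·exp(−(4.03−4.2)²/(2·0.5²)) = 0.797885·exp(-0.05780) = 0.753074
Weight by the priors:
  π_A·f_A = 0.86 × 0.641728 = 0.551886
  π_B·f_B = 0.14 × 0.753074 = 0.10543
Evidence: 0.551886 + 0.10543 = 0.657316
P(Type B | 4.03) = 0.10543 / 0.657316 ≈ 0.160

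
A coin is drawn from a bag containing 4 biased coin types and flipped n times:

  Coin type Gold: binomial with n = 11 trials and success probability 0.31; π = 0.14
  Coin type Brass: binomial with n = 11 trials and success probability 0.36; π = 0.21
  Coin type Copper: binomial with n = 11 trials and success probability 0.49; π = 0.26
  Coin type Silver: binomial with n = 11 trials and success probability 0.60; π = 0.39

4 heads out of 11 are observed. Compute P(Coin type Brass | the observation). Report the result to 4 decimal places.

0.3310

Posterior ∝ prior × likelihood, so P(k | x) ∝ π_k f_k(x); normalise over all components.
Evaluate each component's likelihood at the observed value:
  p_Gold = C(11,4)·0.31^4·0.69^7 = 330·0.00923521·0.0744635 = 0.226936
  p_Brass = C(11,4)·0.36^4·0.64^7 = 330·0.0167962·0.0439805 = 0.243772
  p_Copper = C(11,4)·0.49^4·0.51^7 = 330·0.057648·0.00897411 = 0.170722
  p_Silver = C(11,4)·0.60^4·0.40^7 = 330·0.1296·0.0016384 = 0.0700711
Multiply by the mixture weights:
  π_Gold·p_Gold = 0.14 × 0.226936 = 0.0317711
  π_Brass·p_Brass = 0.21 × 0.243772 = 0.0511921
  π_Copper·p_Copper = 0.26 × 0.170722 = 0.0443877
  π_Silver·p_Silver = 0.39 × 0.0700711 = 0.0273277
Evidence: 0.0317711 + 0.0511921 + 0.0443877 + 0.0273277 = 0.154679
Responsibility of Coin type Brass: 0.0511921 / 0.154679 ≈ 0.3310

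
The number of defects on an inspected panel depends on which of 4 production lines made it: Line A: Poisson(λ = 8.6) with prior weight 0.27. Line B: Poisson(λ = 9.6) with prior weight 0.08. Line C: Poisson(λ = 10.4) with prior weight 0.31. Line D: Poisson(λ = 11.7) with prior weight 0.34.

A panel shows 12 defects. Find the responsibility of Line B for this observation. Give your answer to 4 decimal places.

Posterior ∝ prior × likelihood, so P(k | x) ∝ w_k f_k(x); normalise over all components.
Evaluate each component's likelihood at the observed value:
  p_A = 0.0629089
  p_B = 0.0866345
  p_C = 0.101719
  p_D = 0.113933
Prior × likelihood for each component:
  w_A·p_A = 0.27 × 0.0629089 = 0.0169854
  w_B·p_B = 0.08 × 0.0866345 = 0.00693076
  w_C·p_C = 0.31 × 0.101719 = 0.0315328
  w_D·p_D = 0.34 × 0.113933 = 0.0387371
Normaliser: 0.0169854 + 0.00693076 + 0.0315328 + 0.0387371 = 0.094186
P(Line B | 12 defects) = 0.00693076 / 0.094186 ≈ 0.0736

0.0736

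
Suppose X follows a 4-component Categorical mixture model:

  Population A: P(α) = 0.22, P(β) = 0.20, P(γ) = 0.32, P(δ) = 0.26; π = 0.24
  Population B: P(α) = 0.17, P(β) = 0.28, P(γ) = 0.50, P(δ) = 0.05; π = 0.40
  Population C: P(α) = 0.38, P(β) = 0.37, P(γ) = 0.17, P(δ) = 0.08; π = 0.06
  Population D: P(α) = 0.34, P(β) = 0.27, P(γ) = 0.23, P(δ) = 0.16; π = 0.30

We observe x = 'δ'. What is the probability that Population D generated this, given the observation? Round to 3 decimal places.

0.355

Posterior ∝ prior × likelihood, so P(k | x) ∝ π_k f_k(x); normalise over all components.
Component likelihoods at x = 'δ':
  p_A = P(δ | comp) = 0.26
  p_B = P(δ | comp) = 0.05
  p_C = P(δ | comp) = 0.08
  p_D = P(δ | comp) = 0.16
Weight by the priors:
  π_A·p_A = 0.24 × 0.26 = 0.0624
  π_B·p_B = 0.40 × 0.05 = 0.02
  π_C·p_C = 0.06 × 0.08 = 0.0048
  π_D·p_D = 0.30 × 0.16 = 0.048
Sum: 0.0624 + 0.02 + 0.0048 + 0.048 = 0.1352
P(Population D | x) = 0.048 / 0.1352 ≈ 0.355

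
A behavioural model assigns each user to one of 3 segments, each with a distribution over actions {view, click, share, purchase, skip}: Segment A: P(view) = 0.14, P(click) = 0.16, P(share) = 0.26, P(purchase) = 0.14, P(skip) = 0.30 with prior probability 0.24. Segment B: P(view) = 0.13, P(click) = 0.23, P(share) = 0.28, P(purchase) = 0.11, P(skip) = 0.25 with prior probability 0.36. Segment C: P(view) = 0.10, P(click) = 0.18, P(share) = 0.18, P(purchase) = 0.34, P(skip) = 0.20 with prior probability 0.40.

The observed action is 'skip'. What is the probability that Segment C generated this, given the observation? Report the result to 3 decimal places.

By Bayes' theorem, P(k | x) = P(Z=k) f_k(x) / Σ_j P(Z=j) f_j(x).
Categorical probabilities:
  f_A = 0.3
  f_B = 0.25
  f_C = 0.2
Prior × likelihood for each component:
  P(Z=A)·f_A = 0.24 × 0.3 = 0.072
  P(Z=B)·f_B = 0.36 × 0.25 = 0.09
  P(Z=C)·f_C = 0.40 × 0.2 = 0.08
Evidence: 0.072 + 0.09 + 0.08 = 0.242
P(Segment C | x) ≈ 0.331

0.331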